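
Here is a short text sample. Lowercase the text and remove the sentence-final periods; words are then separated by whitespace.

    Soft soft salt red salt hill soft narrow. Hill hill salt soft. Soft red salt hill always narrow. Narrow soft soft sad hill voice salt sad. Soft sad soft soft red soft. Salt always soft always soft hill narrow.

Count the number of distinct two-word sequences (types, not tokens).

39 tokens → 38 bigram windows in total.
Repeated bigrams (each contributes count−1 duplicates):
  soft soft: 4
  always soft: 2
  red salt: 2
  sad soft: 2
  salt hill: 2
  soft red: 2
  soft sad: 2
  soft salt: 2
10 duplicate windows → 38 − 10 = 28 distinct.

28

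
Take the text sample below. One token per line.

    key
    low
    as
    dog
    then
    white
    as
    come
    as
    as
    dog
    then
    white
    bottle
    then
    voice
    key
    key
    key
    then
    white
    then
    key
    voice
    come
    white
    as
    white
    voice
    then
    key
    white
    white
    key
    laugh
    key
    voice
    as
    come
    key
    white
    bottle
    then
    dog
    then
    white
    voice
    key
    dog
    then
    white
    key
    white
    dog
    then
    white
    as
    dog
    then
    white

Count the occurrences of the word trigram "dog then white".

Scanning the 58 overlapping trigram windows for "dog then white":
  position 4–6: dog then white
  position 11–13: dog then white
  position 44–46: dog then white
  position 49–51: dog then white
  position 54–56: dog then white
  position 58–60: dog then white

6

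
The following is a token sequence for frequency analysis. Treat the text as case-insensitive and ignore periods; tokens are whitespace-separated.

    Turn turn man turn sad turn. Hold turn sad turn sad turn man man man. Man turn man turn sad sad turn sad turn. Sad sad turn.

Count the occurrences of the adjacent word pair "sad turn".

6

Scanning the 26 overlapping bigram windows for "sad turn":
  position 5–6: sad turn
  position 9–10: sad turn
  position 11–12: sad turn
  position 21–22: sad turn
  position 23–24: sad turn
  position 26–27: sad turn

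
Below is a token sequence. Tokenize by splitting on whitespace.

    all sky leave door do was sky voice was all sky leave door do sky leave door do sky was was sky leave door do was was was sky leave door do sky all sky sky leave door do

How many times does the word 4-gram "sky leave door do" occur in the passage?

6

Scanning the 36 overlapping 4-gram windows for "sky leave door do":
  position 2–5: sky leave door do
  position 11–14: sky leave door do
  position 15–18: sky leave door do
  position 22–25: sky leave door do
  position 29–32: sky leave door do
  position 36–39: sky leave door do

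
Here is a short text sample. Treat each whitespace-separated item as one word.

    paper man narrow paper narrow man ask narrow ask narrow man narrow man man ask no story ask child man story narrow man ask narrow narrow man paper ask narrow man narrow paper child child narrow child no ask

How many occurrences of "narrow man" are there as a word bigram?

Scanning the 38 overlapping bigram windows for "narrow man":
  position 5–6: narrow man
  position 10–11: narrow man
  position 12–13: narrow man
  position 22–23: narrow man
  position 26–27: narrow man
  position 30–31: narrow man

6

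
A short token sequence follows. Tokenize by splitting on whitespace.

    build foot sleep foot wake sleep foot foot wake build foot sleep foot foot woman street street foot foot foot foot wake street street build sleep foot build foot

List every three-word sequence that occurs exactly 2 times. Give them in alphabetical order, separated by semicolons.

Trigram counts meeting the condition (exactly 2 times):
  build foot sleep: 2
  foot foot foot: 2
  foot foot wake: 2
  foot sleep foot: 2
  sleep foot foot: 2

build foot sleep; foot foot foot; foot foot wake; foot sleep foot; sleep foot foot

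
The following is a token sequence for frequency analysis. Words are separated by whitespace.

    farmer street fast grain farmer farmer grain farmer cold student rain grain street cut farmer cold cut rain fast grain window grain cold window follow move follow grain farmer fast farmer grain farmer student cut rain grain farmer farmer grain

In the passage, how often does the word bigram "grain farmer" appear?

Scanning the 39 overlapping bigram windows for "grain farmer":
  position 4–5: grain farmer
  position 7–8: grain farmer
  position 28–29: grain farmer
  position 32–33: grain farmer
  position 37–38: grain farmer

5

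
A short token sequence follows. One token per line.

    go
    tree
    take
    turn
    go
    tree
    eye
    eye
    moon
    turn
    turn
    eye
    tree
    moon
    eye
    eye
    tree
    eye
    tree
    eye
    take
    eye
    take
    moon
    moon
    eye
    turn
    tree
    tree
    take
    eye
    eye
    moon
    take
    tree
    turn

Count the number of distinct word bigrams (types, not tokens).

23

36 tokens → 35 bigram windows in total.
Repeated bigrams (each contributes count−1 duplicates):
  eye eye: 3
  eye tree: 3
  tree eye: 3
  eye moon: 2
  eye take: 2
  go tree: 2
  moon eye: 2
  take eye: 2
  … (1 more repeated)
12 duplicate windows → 35 − 12 = 23 distinct.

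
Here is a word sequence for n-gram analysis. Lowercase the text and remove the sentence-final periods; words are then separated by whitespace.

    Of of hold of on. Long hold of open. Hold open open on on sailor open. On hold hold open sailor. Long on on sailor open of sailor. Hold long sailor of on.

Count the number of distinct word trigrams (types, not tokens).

29

33 tokens → 31 trigram windows in total.
Repeated trigrams (each contributes count−1 duplicates):
  on on sailor: 2
  on sailor open: 2
2 duplicate windows → 31 − 2 = 29 distinct.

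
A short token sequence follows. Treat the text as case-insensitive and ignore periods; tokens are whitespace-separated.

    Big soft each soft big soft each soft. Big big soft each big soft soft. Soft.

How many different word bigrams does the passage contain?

7

16 tokens → 15 bigram windows in total.
Repeated bigrams (each contributes count−1 duplicates):
  big soft: 4
  soft each: 3
  each soft: 2
  soft big: 2
  soft soft: 2
8 duplicate windows → 15 − 8 = 7 distinct.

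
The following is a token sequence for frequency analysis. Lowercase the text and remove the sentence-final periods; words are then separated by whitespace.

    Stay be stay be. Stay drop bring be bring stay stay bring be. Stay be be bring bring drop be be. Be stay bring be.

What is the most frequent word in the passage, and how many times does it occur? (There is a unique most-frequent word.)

Unigram frequencies (highest first):
  be: 10
  stay: 7
  bring: 6
  drop: 2

"be", 10 times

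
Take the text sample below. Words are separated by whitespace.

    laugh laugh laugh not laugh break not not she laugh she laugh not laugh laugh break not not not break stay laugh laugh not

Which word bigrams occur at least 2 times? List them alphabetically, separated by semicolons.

break not; laugh break; laugh laugh; laugh not; not laugh; not not; she laugh

Bigram counts meeting the condition (at least 2 times):
  break not: 2
  laugh break: 2
  laugh laugh: 4
  laugh not: 3
  not laugh: 2
  not not: 3
  she laugh: 2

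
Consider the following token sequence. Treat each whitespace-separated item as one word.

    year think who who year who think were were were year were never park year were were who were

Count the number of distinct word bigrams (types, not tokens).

19 tokens → 18 bigram windows in total.
Repeated bigrams (each contributes count−1 duplicates):
  were were: 3
  year were: 2
3 duplicate windows → 18 − 3 = 15 distinct.

15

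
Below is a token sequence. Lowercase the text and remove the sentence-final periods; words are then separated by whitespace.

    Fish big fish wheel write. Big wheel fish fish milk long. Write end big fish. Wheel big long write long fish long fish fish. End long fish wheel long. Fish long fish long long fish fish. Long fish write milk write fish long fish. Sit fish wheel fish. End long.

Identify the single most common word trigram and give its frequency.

Trigram frequencies (highest first):
  fish long fish: 4
  long fish long: 3
  big fish wheel: 2
  long fish fish: 2
  fish end long: 2
  fish big fish: 1
  … (34 more, each ≤ 1)

"fish long fish", 4 times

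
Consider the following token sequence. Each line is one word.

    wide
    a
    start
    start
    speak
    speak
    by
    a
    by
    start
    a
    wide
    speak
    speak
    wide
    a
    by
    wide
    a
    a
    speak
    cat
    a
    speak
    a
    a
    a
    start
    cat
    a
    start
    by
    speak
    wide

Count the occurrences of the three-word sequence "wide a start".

1

Scanning the 32 overlapping trigram windows for "wide a start":
  position 1–3: wide a start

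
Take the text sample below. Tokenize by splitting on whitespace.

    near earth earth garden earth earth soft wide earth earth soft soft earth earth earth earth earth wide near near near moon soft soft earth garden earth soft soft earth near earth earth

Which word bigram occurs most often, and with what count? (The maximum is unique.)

Bigram frequencies (highest first):
  earth earth: 8
  earth soft: 3
  soft soft: 3
  soft earth: 3
  near earth: 2
  earth garden: 2
  … (9 more, each ≤ 2)

"earth earth", 8 times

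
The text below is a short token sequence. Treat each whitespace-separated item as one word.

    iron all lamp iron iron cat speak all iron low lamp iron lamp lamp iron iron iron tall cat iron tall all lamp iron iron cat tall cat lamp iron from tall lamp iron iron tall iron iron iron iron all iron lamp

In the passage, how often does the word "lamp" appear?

8

Scanning the 43 tokens for "lamp":
  position 3: lamp
  position 11: lamp
  position 13: lamp
  position 14: lamp
  position 23: lamp
  position 29: lamp
  position 33: lamp
  position 43: lamp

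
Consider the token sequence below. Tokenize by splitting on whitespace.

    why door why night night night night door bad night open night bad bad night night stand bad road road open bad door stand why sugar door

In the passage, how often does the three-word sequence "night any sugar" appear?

0

Scanning the 25 overlapping trigram windows for "night any sugar":
  (none found)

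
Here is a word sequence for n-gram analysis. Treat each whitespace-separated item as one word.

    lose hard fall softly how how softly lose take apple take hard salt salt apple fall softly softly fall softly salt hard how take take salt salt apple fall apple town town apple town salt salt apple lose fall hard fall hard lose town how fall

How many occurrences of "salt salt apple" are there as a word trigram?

3

Scanning the 44 overlapping trigram windows for "salt salt apple":
  position 13–15: salt salt apple
  position 26–28: salt salt apple
  position 35–37: salt salt apple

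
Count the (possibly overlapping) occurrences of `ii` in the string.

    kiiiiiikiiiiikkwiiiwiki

11

Sliding a length-2 window over the 23 characters (22 positions):
  position 2–3: ii
  position 3–4: ii
  position 4–5: ii
  position 5–6: ii
  position 6–7: ii
  position 9–10: ii
  position 10–11: ii
  position 11–12: ii
  position 12–13: ii
  position 17–18: ii
  … (1 more)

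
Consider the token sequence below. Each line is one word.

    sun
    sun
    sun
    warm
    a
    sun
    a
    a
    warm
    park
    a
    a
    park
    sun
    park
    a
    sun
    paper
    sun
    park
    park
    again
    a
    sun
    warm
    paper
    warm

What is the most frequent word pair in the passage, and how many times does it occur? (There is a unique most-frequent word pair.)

Bigram frequencies (highest first):
  a sun: 3
  sun sun: 2
  sun warm: 2
  a a: 2
  park a: 2
  sun park: 2
  … (13 more, each ≤ 1)

"a sun", 3 times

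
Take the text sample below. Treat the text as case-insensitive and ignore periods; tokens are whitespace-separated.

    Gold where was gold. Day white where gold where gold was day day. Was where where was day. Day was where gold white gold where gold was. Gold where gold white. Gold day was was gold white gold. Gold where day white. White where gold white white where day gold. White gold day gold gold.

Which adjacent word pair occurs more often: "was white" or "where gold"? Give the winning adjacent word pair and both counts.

"was white": 0 occurrences
"where gold": 6 occurrences

"where gold" (6 vs 0)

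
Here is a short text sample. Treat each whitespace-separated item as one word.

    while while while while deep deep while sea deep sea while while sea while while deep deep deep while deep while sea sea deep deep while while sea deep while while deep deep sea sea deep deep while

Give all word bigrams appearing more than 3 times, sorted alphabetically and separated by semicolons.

Bigram counts meeting the condition (more than 3 times):
  deep deep: 6
  deep while: 6
  sea deep: 4
  while deep: 4
  while sea: 4
  while while: 7

deep deep; deep while; sea deep; while deep; while sea; while while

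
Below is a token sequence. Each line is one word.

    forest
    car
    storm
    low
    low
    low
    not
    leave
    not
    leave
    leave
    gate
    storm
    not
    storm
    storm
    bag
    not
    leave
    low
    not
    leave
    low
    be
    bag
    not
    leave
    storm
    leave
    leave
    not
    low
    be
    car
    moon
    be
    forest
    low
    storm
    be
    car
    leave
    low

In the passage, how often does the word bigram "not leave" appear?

Scanning the 42 overlapping bigram windows for "not leave":
  position 7–8: not leave
  position 9–10: not leave
  position 18–19: not leave
  position 21–22: not leave
  position 26–27: not leave

5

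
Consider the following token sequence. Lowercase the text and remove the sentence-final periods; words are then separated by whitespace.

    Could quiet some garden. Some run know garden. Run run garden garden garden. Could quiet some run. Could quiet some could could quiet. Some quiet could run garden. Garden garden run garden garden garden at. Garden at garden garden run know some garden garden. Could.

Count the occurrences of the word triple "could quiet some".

4

Scanning the 43 overlapping trigram windows for "could quiet some":
  position 1–3: could quiet some
  position 14–16: could quiet some
  position 18–20: could quiet some
  position 22–24: could quiet some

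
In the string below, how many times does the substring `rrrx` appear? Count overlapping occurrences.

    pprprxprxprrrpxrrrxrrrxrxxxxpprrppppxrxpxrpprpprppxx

Sliding a length-4 window over the 52 characters (49 positions):
  position 16–19: rrrx
  position 20–23: rrrx

2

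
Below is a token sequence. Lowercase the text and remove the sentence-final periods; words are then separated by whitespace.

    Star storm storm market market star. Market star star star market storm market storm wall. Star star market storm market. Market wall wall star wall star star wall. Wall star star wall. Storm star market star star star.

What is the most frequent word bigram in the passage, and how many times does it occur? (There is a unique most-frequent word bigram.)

Bigram frequencies (highest first):
  star star: 7
  star market: 4
  wall star: 4
  storm market: 3
  market star: 3
  market storm: 3
  … (9 more, each ≤ 3)

"star star", 7 times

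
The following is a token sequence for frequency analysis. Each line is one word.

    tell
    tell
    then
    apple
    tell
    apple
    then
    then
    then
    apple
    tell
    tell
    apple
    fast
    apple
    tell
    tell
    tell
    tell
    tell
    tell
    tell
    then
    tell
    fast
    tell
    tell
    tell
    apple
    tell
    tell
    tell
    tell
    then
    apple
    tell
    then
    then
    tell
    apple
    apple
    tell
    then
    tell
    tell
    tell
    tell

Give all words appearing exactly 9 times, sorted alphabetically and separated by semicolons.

Unigram counts meeting the condition (exactly 9 times):
  apple: 9
  then: 9

apple; then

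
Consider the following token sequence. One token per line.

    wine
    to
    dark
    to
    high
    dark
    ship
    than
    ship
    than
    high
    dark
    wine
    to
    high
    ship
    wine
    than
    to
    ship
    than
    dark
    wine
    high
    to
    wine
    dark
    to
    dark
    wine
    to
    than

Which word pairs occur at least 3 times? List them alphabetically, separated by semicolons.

Bigram counts meeting the condition (at least 3 times):
  dark wine: 3
  ship than: 3
  wine to: 3

dark wine; ship than; wine to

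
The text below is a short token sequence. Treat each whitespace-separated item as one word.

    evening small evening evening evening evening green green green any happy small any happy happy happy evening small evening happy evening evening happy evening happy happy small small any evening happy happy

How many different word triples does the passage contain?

32 tokens → 30 trigram windows in total.
Repeated trigrams (each contributes count−1 duplicates):
  evening evening evening: 2
  evening happy evening: 2
  evening happy happy: 2
  evening small evening: 2
4 duplicate windows → 30 − 4 = 26 distinct.

26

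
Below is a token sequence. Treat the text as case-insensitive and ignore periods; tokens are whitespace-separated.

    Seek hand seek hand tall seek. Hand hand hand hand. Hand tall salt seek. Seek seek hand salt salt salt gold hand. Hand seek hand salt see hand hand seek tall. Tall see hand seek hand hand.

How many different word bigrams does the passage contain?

37 tokens → 36 bigram windows in total.
Repeated bigrams (each contributes count−1 duplicates):
  hand hand: 7
  seek hand: 6
  hand seek: 4
  hand salt: 2
  hand tall: 2
  salt salt: 2
  see hand: 2
  seek seek: 2
19 duplicate windows → 36 − 19 = 17 distinct.

17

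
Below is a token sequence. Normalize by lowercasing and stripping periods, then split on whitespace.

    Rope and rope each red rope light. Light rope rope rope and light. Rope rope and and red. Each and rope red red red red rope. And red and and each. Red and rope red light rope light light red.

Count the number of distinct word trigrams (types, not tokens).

40 tokens → 38 trigram windows in total.
Repeated trigrams (each contributes count−1 duplicates):
  and rope red: 2
  light rope rope: 2
  red red red: 2
  rope light light: 2
  rope rope and: 2
5 duplicate windows → 38 − 5 = 33 distinct.

33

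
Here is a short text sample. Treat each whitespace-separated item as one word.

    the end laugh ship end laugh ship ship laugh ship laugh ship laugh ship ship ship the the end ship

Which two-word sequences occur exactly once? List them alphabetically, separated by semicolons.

Bigram counts meeting the condition (exactly once):
  end ship: 1
  ship end: 1
  ship the: 1
  the the: 1

end ship; ship end; ship the; the the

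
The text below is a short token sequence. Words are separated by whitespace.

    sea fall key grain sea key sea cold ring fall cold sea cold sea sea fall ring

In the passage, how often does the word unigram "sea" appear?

6

Scanning the 17 tokens for "sea":
  position 1: sea
  position 5: sea
  position 7: sea
  position 12: sea
  position 14: sea
  position 15: sea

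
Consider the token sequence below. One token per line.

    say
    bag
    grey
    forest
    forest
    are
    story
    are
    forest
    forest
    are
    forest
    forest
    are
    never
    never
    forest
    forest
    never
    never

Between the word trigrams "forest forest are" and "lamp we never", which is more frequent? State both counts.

"forest forest are" (3 vs 0)

"forest forest are": 3 occurrences
"lamp we never": 0 occurrences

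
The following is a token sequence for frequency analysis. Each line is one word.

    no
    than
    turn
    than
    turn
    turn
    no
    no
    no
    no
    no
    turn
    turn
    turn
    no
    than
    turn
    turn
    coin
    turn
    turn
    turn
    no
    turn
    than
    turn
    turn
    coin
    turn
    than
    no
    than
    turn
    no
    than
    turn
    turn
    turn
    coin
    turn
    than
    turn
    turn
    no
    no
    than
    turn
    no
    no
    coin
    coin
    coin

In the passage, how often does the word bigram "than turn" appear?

Scanning the 51 overlapping bigram windows for "than turn":
  position 2–3: than turn
  position 4–5: than turn
  position 16–17: than turn
  position 25–26: than turn
  position 32–33: than turn
  position 35–36: than turn
  position 41–42: than turn
  position 46–47: than turn

8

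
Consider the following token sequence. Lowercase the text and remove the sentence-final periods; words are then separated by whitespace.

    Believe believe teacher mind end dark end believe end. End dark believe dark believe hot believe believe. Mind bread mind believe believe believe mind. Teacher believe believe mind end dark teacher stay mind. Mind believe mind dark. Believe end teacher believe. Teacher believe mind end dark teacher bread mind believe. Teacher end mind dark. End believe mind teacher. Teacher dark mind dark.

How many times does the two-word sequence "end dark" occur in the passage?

4

Scanning the 61 overlapping bigram windows for "end dark":
  position 5–6: end dark
  position 10–11: end dark
  position 29–30: end dark
  position 45–46: end dark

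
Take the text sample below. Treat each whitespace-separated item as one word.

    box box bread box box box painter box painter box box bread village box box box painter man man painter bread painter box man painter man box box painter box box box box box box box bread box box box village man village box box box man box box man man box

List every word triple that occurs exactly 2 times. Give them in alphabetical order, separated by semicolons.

Trigram counts meeting the condition (exactly 2 times):
  box box man: 2
  box bread box: 2
  bread box box: 2
  man box box: 2
  painter box box: 2
  village box box: 2

box box man; box bread box; bread box box; man box box; painter box box; village box box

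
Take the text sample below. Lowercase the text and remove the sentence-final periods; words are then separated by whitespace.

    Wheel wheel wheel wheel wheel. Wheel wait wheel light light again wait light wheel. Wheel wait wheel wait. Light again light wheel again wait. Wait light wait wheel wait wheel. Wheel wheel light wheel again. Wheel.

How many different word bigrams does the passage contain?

36 tokens → 35 bigram windows in total.
Repeated bigrams (each contributes count−1 duplicates):
  wheel wheel: 8
  wait wheel: 4
  wheel wait: 4
  light wheel: 3
  wait light: 3
  again wait: 2
  light again: 2
  wheel again: 2
  … (1 more repeated)
21 duplicate windows → 35 − 21 = 14 distinct.

14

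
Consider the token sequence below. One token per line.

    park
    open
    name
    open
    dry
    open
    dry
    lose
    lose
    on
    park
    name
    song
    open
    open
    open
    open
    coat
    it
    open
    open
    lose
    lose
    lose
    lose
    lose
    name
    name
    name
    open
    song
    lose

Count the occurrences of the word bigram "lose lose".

5

Scanning the 31 overlapping bigram windows for "lose lose":
  position 8–9: lose lose
  position 22–23: lose lose
  position 23–24: lose lose
  position 24–25: lose lose
  position 25–26: lose lose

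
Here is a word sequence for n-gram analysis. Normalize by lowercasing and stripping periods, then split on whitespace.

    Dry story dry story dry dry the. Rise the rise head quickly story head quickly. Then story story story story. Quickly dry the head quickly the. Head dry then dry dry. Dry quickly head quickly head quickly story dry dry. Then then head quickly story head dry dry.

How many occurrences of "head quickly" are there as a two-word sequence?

Scanning the 47 overlapping bigram windows for "head quickly":
  position 11–12: head quickly
  position 14–15: head quickly
  position 24–25: head quickly
  position 34–35: head quickly
  position 36–37: head quickly
  position 43–44: head quickly

6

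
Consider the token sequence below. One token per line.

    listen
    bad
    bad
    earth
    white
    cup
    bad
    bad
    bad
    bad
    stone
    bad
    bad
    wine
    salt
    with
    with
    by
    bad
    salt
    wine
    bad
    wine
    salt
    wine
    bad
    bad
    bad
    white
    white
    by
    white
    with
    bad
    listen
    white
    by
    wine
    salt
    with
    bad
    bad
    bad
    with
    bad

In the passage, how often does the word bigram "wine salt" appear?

3

Scanning the 44 overlapping bigram windows for "wine salt":
  position 14–15: wine salt
  position 23–24: wine salt
  position 38–39: wine salt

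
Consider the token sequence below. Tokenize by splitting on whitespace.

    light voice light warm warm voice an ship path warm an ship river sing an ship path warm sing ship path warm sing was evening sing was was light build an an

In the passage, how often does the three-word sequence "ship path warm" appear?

3

Scanning the 30 overlapping trigram windows for "ship path warm":
  position 8–10: ship path warm
  position 16–18: ship path warm
  position 20–22: ship path warm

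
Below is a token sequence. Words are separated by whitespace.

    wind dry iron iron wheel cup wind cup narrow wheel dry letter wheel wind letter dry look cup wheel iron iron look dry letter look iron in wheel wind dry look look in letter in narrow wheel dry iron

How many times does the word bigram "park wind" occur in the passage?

0

Scanning the 38 overlapping bigram windows for "park wind":
  (none found)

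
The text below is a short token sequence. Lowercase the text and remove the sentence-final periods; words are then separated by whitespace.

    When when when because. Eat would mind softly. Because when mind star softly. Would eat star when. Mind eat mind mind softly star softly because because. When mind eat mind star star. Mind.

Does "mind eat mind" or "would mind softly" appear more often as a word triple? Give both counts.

"mind eat mind" (2 vs 1)

"mind eat mind": 2 occurrences
"would mind softly": 1 occurrence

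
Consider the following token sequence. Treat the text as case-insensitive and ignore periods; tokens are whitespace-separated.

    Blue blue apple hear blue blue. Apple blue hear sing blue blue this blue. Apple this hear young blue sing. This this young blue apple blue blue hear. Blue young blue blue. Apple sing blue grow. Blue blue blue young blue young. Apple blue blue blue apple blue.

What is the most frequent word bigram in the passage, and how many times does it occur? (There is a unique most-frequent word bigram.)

"blue blue", 9 times

Bigram frequencies (highest first):
  blue blue: 9
  blue apple: 6
  apple blue: 4
  young blue: 4
  blue young: 3
  hear blue: 2
  … (17 more, each ≤ 2)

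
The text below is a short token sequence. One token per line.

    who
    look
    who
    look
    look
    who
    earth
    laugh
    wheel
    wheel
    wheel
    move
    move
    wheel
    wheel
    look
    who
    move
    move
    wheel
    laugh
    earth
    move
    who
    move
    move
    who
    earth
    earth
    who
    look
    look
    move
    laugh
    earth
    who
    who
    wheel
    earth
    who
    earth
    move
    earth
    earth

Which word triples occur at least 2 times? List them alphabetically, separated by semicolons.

Trigram counts meeting the condition (at least 2 times):
  move move wheel: 2
  who look look: 2
  who move move: 2

move move wheel; who look look; who move move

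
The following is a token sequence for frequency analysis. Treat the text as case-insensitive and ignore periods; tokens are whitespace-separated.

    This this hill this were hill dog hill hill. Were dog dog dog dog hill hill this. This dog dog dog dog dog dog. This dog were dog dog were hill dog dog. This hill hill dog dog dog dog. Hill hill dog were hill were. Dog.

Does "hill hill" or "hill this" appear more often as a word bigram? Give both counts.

"hill hill": 4 occurrences
"hill this": 2 occurrences

"hill hill" (4 vs 2)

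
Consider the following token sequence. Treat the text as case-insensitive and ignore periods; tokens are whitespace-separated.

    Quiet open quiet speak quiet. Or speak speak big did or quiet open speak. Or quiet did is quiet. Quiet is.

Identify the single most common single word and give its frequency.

"quiet", 7 times

Unigram frequencies (highest first):
  quiet: 7
  speak: 4
  or: 3
  open: 2
  did: 2
  is: 2
  … (1 more, each ≤ 1)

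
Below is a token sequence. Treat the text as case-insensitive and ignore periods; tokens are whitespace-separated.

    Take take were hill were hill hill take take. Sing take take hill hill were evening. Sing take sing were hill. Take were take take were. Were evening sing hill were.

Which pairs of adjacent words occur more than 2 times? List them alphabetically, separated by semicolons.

Bigram counts meeting the condition (more than 2 times):
  hill were: 3
  take take: 4
  take were: 3
  were hill: 3

hill were; take take; take were; were hill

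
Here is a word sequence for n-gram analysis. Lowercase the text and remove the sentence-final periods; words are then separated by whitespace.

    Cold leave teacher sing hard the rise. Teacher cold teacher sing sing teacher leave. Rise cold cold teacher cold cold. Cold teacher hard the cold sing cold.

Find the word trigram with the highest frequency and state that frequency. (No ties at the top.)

Trigram frequencies (highest first):
  cold cold teacher: 2
  cold leave teacher: 1
  leave teacher sing: 1
  teacher sing hard: 1
  sing hard the: 1
  hard the rise: 1
  … (18 more, each ≤ 1)

"cold cold teacher", 2 times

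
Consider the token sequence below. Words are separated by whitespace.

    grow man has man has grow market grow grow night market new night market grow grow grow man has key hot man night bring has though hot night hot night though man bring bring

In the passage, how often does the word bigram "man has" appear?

3

Scanning the 33 overlapping bigram windows for "man has":
  position 2–3: man has
  position 4–5: man has
  position 18–19: man has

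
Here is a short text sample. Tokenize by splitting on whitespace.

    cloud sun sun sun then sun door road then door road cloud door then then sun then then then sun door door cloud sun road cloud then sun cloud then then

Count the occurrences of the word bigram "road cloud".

Scanning the 30 overlapping bigram windows for "road cloud":
  position 11–12: road cloud
  position 25–26: road cloud

2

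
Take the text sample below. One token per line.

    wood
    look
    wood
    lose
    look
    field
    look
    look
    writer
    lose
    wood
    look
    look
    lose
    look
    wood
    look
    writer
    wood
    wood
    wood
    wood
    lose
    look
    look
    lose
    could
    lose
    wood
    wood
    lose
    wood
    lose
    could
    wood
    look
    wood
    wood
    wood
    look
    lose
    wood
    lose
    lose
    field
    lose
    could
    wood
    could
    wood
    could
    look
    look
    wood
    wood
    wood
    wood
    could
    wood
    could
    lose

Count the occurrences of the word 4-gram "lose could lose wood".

Scanning the 58 overlapping 4-gram windows for "lose could lose wood":
  position 26–29: lose could lose wood

1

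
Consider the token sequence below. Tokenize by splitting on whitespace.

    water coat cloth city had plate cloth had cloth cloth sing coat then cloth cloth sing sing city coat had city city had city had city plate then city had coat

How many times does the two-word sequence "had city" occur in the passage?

Scanning the 30 overlapping bigram windows for "had city":
  position 20–21: had city
  position 23–24: had city
  position 25–26: had city

3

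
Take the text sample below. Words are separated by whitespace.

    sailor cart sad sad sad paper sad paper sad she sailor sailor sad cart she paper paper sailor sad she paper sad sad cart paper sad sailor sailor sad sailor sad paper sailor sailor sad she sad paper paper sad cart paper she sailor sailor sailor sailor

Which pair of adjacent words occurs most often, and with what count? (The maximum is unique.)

Bigram frequencies (highest first):
  sailor sailor: 6
  paper sad: 5
  sailor sad: 5
  sad paper: 4
  sad sad: 3
  sad she: 3
  … (12 more, each ≤ 3)

"sailor sailor", 6 times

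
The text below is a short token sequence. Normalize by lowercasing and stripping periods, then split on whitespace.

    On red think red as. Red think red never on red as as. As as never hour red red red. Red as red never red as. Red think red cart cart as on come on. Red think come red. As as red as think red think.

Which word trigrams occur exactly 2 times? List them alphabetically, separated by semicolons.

Trigram counts meeting the condition (exactly 2 times):
  as as as: 2
  as red think: 2
  on red think: 2
  red as as: 2
  red red red: 2

as as as; as red think; on red think; red as as; red red red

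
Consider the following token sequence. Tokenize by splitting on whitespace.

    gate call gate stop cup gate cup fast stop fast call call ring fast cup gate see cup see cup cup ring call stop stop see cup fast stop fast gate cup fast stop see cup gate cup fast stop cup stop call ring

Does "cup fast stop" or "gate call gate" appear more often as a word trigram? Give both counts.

"cup fast stop": 4 occurrences
"gate call gate": 1 occurrence

"cup fast stop" (4 vs 1)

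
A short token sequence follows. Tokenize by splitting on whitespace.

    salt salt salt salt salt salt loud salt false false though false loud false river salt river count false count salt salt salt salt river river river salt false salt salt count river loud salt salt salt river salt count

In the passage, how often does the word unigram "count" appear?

Scanning the 40 tokens for "count":
  position 18: count
  position 20: count
  position 32: count
  position 40: count

4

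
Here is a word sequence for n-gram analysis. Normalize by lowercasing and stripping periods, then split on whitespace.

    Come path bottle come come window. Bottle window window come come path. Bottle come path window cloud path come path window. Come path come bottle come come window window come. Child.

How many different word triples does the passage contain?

31 tokens → 29 trigram windows in total.
Repeated trigrams (each contributes count−1 duplicates):
  bottle come come: 2
  come come window: 2
  come path bottle: 2
  come path window: 2
  path bottle come: 2
  window window come: 2
6 duplicate windows → 29 − 6 = 23 distinct.

23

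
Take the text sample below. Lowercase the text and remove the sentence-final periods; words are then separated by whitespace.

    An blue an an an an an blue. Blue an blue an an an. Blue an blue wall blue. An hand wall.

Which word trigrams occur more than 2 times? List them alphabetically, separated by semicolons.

Trigram counts meeting the condition (more than 2 times):
  an an an: 4
  an blue an: 3

an an an; an blue an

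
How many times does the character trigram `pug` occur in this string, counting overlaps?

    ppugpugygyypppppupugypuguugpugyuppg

Sliding a length-3 window over the 35 characters (33 positions):
  position 2–4: pug
  position 5–7: pug
  position 18–20: pug
  position 22–24: pug
  position 28–30: pug

5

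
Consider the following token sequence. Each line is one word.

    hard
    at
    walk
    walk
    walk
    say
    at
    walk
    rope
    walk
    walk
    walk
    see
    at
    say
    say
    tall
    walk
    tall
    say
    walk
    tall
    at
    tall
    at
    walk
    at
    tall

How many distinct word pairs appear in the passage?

28 tokens → 27 bigram windows in total.
Repeated bigrams (each contributes count−1 duplicates):
  walk walk: 4
  at walk: 3
  at tall: 2
  tall at: 2
  walk tall: 2
8 duplicate windows → 27 − 8 = 19 distinct.

19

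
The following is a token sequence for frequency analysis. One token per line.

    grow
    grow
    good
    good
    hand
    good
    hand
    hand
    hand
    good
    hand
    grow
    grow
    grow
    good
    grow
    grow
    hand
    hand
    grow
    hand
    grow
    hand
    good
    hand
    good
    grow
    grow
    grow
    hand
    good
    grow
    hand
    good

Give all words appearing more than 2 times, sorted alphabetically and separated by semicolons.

good; grow; hand

Unigram counts meeting the condition (more than 2 times):
  good: 9
  grow: 13
  hand: 12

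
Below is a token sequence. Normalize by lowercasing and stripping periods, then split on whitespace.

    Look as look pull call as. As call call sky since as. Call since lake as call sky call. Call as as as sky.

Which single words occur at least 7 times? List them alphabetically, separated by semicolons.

as; call

Unigram counts meeting the condition (at least 7 times):
  as: 8
  call: 7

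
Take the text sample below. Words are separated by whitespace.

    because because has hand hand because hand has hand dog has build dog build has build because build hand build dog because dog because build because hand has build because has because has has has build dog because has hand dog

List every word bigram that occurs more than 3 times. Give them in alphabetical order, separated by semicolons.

because has; has build

Bigram counts meeting the condition (more than 3 times):
  because has: 4
  has build: 4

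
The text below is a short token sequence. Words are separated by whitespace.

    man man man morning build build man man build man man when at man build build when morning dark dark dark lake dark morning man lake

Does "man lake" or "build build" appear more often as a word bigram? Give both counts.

"man lake": 1 occurrence
"build build": 2 occurrences

"build build" (2 vs 1)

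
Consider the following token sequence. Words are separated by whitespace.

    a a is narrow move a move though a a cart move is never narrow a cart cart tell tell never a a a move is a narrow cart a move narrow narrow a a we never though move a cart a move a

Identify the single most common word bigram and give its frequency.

"a a", 5 times

Bigram frequencies (highest first):
  a a: 5
  a move: 4
  move a: 3
  a cart: 3
  move is: 2
  narrow a: 2
  … (23 more, each ≤ 2)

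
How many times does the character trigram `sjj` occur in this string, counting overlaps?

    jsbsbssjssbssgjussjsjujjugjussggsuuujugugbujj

Sliding a length-3 window over the 45 characters (43 positions):
  (no match at any position)

0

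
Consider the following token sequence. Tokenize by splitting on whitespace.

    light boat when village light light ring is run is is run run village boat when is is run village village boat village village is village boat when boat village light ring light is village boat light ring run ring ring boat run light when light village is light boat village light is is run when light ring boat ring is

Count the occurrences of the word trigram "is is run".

Scanning the 59 overlapping trigram windows for "is is run":
  position 10–12: is is run
  position 17–19: is is run
  position 53–55: is is run

3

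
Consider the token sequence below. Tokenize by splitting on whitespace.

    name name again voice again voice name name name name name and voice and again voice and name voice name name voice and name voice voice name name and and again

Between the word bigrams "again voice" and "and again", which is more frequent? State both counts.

"again voice" (3 vs 2)

"again voice": 3 occurrences
"and again": 2 occurrences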